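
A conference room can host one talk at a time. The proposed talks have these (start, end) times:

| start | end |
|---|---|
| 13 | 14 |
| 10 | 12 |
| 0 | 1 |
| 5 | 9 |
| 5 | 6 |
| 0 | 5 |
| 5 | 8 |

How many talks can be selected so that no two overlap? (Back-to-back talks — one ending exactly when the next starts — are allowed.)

Greedy by earliest finish: after sorting by end time, pick each interval compatible with the last pick.
By end time: (0,1), (0,5), (5,6), (5,8), (5,9), (10,12), (13,14).
Pick (0,1); next start ≥ 1 → (5,6); next start ≥ 6 → (10,12); next start ≥ 12 → (13,14).
Selected 4 talks.

4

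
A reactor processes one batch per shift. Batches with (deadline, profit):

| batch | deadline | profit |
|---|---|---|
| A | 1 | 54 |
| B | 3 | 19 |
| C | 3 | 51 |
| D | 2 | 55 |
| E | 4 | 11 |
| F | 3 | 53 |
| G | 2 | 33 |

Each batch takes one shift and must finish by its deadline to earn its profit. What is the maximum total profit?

173

By profit: D(d2,55), A(d1,54), F(d3,53), C(d3,51), G(d2,33), B(d3,19), E(d4,11)
D→slot 2; A→slot 1; F→slot 3; C skipped; G skipped; B skipped; E→slot 4.
Profit = 54 + 55 + 53 + 11 = 173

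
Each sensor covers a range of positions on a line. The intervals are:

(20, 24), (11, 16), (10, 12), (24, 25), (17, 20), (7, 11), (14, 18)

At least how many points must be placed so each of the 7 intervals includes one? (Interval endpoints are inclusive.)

3

Process intervals by earliest right end; each time one isn't hit yet, stab at its right endpoint.
By right end: [7,11]  [10,12]  [11,16]  [14,18]  [17,20]  [20,24]  [24,25]
[7,11] uncovered → point at 11; [14,18] uncovered → point at 18; [20,24] uncovered → point at 24.
Points: 11, 18, 24 (3 total).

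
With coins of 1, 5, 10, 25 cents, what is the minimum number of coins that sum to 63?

6

63 − 2×25→13 − 1×10→3 − 3×1→0
Total coins = 2 + 1 + 3 = 6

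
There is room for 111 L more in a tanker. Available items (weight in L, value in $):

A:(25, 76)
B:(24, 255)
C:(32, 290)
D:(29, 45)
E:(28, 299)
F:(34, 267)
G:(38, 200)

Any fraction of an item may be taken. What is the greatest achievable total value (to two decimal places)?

1056.03

Greedy by value/weight ratio, highest first.
Order: E (299/28=10.68) > B (255/24=10.62) > C (290/32=9.06) > F (267/34=7.85) > G (200/38=5.26) > A (76/25=3.04) > D (45/29=1.55)
Fill: take E (28 @ 299) → take B (24 @ 255) → take C (32 @ 290) → take 27/34 of F → 212.03; 111/111 used.
Total value = 1056.03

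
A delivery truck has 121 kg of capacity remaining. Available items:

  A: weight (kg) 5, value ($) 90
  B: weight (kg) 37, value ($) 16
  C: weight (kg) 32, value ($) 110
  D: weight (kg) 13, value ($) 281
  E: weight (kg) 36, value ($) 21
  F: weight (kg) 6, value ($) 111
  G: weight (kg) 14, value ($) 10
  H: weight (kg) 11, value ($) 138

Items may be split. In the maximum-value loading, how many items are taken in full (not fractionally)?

Greedy by value/weight ratio, highest first.
Order: D (281/13=21.62) > F (111/6=18.50) > A (90/5=18.00) > H (138/11=12.55) > C (110/32=3.44) > G (10/14=0.71) > E (21/36=0.58) > B (16/37=0.43)
Fill: take D (13 @ 281) → take F (6 @ 111) → take A (5 @ 90) → take H (11 @ 138) → take C (32 @ 110) → take G (14 @ 10) → take E (36 @ 21) → take 4/37 of B → 1.73; 121/121 used.
7 item(s) taken whole; one partial (take 4/37 of B).

7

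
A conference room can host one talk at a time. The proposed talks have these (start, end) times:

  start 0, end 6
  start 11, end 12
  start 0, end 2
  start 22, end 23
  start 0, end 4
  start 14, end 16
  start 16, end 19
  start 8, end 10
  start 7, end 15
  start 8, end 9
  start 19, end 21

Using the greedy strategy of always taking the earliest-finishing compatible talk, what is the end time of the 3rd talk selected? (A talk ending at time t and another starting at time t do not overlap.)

Sorted by end: (0,2)  (0,4)  (0,6)  (8,9)  (8,10)  (11,12)  (7,15)  (14,16)  (16,19)  (19,21)  (22,23)
take (0,2); skip (0,6); take (8,9); take (11,12); take (14,16); take (16,19); take (19,21); take (22,23).
Selected: (0,2) (8,9) (11,12) (14,16) (16,19) (19,21) (22,23)

12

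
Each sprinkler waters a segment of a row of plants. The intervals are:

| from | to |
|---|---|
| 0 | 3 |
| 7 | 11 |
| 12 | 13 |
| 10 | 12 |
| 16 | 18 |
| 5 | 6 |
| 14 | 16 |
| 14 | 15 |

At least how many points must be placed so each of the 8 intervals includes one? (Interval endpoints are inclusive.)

Sort by right endpoint; whenever an interval is uncovered, place a point at its right end.
By right end: [0,3]  [5,6]  [7,11]  [10,12]  [12,13]  [14,15]  [14,16]  [16,18]
[0,3] uncovered → point at 3; [5,6] uncovered → point at 6; [7,11] uncovered → point at 11; [12,13] uncovered → point at 13; [14,15] uncovered → point at 15; [16,18] uncovered → point at 18.
Points: 3, 6, 11, 13, 15, 18 (6 total).

6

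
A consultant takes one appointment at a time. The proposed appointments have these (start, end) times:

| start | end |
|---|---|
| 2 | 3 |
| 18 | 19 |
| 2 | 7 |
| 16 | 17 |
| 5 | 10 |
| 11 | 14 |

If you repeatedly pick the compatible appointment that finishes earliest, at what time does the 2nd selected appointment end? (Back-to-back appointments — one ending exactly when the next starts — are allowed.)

Sorted by end: (2,3)  (2,7)  (5,10)  (11,14)  (16,17)  (18,19)
take (2,3); take (5,10); take (11,14); take (16,17); take (18,19).
Selected: (2,3) (5,10) (11,14) (16,17) (18,19)

10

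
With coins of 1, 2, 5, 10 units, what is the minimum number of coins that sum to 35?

35 = 3×10 + 1×5
Total coins = 3 + 1 = 4

4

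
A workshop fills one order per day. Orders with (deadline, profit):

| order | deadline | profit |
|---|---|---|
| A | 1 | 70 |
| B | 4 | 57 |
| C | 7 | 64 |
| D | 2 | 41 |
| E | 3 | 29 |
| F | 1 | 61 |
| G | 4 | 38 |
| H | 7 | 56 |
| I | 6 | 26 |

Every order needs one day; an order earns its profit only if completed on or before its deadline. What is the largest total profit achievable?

352

Sort by profit descending; place each in the latest free slot ≤ its deadline.
By profit: A(d1,70), C(d7,64), F(d1,61), B(d4,57), H(d7,56), D(d2,41), G(d4,38), E(d3,29), I(d6,26)
A→slot 1; C→slot 7; F skipped; B→slot 4; H→slot 6; D→slot 2; G→slot 3; E skipped; I→slot 5.
Profit = 70 + 41 + 38 + 57 + 26 + 56 + 64 = 352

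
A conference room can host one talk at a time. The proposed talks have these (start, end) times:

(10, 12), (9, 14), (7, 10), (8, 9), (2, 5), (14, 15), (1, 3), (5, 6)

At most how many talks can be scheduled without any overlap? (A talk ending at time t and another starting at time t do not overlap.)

5

Order by finish time; keep every interval that doesn't clash with the previous kept one.
Sorted by end: (1,3)  (2,5)  (5,6)  (8,9)  (7,10)  (10,12)  (9,14)  (14,15)
take (1,3); skip (2,5); take (5,6); take (8,9); take (10,12); skip (9,14); take (14,15).
Selected 5 talks.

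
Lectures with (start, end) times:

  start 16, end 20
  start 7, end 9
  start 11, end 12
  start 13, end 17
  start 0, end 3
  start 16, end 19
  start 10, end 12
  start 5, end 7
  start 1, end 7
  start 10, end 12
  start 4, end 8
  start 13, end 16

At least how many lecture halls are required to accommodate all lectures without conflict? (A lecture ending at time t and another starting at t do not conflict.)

Count concurrent intervals with a sweep; the peak is the room count.
Events (time:±→running): 0:+→1 1:+→2 3:-→1 4:+→2 5:+→3 … peak 3.

3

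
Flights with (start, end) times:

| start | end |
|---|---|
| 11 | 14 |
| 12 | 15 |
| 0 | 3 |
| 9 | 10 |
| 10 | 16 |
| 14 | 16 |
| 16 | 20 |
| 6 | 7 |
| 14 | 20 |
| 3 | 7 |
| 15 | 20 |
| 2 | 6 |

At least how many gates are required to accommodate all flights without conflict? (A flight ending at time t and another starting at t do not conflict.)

4

starts: [0, 2, 3, 6, 9, 10, 11, 12, 14, 14, 15, 16]
ends:   [3, 6, 7, 7, 10, 14, 15, 16, 16, 20, 20, 20]
s0→1 s2→2 e3→1 s3→2 e6→1 s6→2 e7→1 e7→0 s9→1 e10→0 s10→1 s11→2 s12→3 e14→2 s14→3 s14→4  — peak 4.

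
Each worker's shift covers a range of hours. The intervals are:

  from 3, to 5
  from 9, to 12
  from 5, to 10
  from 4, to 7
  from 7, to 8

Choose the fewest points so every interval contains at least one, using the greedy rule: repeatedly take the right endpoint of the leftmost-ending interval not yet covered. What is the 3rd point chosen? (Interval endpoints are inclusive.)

Sort by right endpoint; whenever an interval is uncovered, place a point at its right end.
By right end: [3,5]  [4,7]  [7,8]  [5,10]  [9,12]
[3,5] uncovered → point at 5; [7,8] uncovered → point at 8; [9,12] uncovered → point at 12.
Points: 5, 8, 12 (3 total).

12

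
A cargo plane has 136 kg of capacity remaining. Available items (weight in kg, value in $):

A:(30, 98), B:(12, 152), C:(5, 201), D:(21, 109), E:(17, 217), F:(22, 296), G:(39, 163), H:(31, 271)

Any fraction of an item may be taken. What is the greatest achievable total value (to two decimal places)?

1363.03

Sort by value per unit weight and fill in that order.
Ratios (sorted): C 40.20, F 13.45, E 12.76, B 12.67, H 8.74, D 5.19, G 4.18, A 3.27
take C (5 @ 201); take F (22 @ 296); take E (17 @ 217); take B (12 @ 152); take H (31 @ 271); take D (21 @ 109); take 28/39 of G → 117.03. Capacity used 136/136.
Total value = 1363.03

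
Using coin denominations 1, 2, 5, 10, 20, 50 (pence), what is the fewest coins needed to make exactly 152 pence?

4

152 = 3×50 + 1×2
Total coins = 3 + 1 = 4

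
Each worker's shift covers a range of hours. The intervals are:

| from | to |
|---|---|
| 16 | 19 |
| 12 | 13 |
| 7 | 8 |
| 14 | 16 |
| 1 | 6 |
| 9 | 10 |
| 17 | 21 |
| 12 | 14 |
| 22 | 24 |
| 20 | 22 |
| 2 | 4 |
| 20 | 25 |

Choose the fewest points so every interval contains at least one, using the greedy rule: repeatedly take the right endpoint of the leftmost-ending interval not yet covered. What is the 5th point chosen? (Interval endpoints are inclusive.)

16

Sort by right endpoint; whenever an interval is uncovered, place a point at its right end.
By right end: [2,4]  [1,6]  [7,8]  [9,10]  [12,13]  [12,14]  [14,16]  [16,19]  [17,21]  [20,22]  [22,24]  [20,25]
[2,4] uncovered → point at 4; [7,8] uncovered → point at 8; [9,10] uncovered → point at 10; [12,13] uncovered → point at 13; [14,16] uncovered → point at 16; [17,21] uncovered → point at 21; [22,24] uncovered → point at 24.
Points: 4, 8, 10, 13, 16, 21, 24 (7 total).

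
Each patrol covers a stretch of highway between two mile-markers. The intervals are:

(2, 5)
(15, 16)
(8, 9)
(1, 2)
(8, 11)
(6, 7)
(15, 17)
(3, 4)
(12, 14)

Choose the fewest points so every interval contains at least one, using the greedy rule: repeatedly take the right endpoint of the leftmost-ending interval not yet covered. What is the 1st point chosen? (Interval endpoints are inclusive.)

2

Sorted: [1,2] [3,4] [2,5] [6,7] [8,9] [8,11] [12,14] [15,16] [15,17]
{[1,2]} hit by 2; {[3,4],[2,5]} hit by 4; {[6,7]} hit by 7; {[8,9],[8,11]} hit by 9; {[12,14]} hit by 14; {[15,16],[15,17]} hit by 16.
Points: 2, 4, 7, 9, 14, 16 (6 total).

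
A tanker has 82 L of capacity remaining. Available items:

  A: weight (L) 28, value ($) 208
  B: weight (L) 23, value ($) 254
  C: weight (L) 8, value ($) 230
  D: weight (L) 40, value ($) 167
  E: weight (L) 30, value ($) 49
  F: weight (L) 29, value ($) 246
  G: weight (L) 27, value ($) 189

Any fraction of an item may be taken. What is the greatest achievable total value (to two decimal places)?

Sort by value per unit weight and fill in that order.
Order: C (230/8=28.75) > B (254/23=11.04) > F (246/29=8.48) > A (208/28=7.43) > G (189/27=7.00) > D (167/40=4.17) > E (49/30=1.63)
Fill: take C (8 @ 230) → take B (23 @ 254) → take F (29 @ 246) → take 22/28 of A → 163.43; 82/82 used.
Total value = 893.43

893.43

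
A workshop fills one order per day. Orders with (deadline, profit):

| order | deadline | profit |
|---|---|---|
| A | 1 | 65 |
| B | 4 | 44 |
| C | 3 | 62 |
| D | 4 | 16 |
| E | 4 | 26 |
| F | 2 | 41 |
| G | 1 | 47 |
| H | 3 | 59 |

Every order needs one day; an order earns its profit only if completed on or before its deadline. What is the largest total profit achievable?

Take jobs in profit order; each goes to the latest open slot no later than its deadline.
By profit: A(d1,65), C(d3,62), H(d3,59), G(d1,47), B(d4,44), F(d2,41), E(d4,26), D(d4,16)
A→slot 1; C→slot 3; H→slot 2; G skipped; B→slot 4; F skipped; E skipped; D skipped.
Profit = 65 + 59 + 62 + 44 = 230

230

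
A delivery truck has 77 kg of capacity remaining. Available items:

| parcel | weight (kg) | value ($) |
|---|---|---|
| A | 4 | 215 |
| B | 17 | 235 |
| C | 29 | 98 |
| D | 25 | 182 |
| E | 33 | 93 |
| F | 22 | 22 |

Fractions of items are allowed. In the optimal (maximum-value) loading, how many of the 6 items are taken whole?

Order: A (215/4=53.75) > B (235/17=13.82) > D (182/25=7.28) > C (98/29=3.38) > E (93/33=2.82) > F (22/22=1.00)
Fill: take A (4 @ 215) → take B (17 @ 235) → take D (25 @ 182) → take C (29 @ 98) → take 2/33 of E → 5.64; 77/77 used.
4 item(s) taken whole; one partial (take 2/33 of E).

4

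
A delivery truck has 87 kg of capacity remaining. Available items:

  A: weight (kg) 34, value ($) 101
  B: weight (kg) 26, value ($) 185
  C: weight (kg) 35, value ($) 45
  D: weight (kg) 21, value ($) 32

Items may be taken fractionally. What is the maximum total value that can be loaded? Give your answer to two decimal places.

325.71

Order: B (185/26=7.12) > A (101/34=2.97) > D (32/21=1.52) > C (45/35=1.29)
Fill: take B (26 @ 185) → take A (34 @ 101) → take D (21 @ 32) → take 6/35 of C → 7.71; 87/87 used.
Total value = 325.71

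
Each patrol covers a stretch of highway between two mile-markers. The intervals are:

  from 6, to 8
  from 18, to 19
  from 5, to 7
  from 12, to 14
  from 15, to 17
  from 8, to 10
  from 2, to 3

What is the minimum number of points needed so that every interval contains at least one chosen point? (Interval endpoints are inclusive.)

6

Process intervals by earliest right end; each time one isn't hit yet, stab at its right endpoint.
Sorted: [2,3] [5,7] [6,8] [8,10] [12,14] [15,17] [18,19]
{[2,3]} hit by 3; {[5,7],[6,8]} hit by 7; {[8,10]} hit by 10; {[12,14]} hit by 14; {[15,17]} hit by 17; {[18,19]} hit by 19.
Points: 3, 7, 10, 14, 17, 19 (6 total).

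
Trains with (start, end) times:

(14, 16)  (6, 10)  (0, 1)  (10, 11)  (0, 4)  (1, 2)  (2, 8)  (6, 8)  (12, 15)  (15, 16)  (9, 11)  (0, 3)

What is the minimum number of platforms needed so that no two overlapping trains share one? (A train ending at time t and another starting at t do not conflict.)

3

The answer is the maximum number of intervals overlapping at any instant.
Events (time:±→running): 0:+→1 0:+→2 0:+→3 … peak 3.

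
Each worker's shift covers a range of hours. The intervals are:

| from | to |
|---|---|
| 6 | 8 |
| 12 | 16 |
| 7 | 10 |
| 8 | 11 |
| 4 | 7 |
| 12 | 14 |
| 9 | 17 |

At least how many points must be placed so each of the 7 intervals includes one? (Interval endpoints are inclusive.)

3

Process intervals by earliest right end; each time one isn't hit yet, stab at its right endpoint.
By right end: [4,7]  [6,8]  [7,10]  [8,11]  [12,14]  [12,16]  [9,17]
[4,7] uncovered → point at 7; [8,11] uncovered → point at 11; [12,14] uncovered → point at 14.
Points: 7, 11, 14 (3 total).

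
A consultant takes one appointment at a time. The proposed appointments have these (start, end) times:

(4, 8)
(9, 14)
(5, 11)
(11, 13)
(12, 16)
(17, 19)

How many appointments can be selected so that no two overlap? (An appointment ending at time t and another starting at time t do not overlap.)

By end time: (4,8), (5,11), (11,13), (9,14), (12,16), (17,19).
Pick (4,8); next start ≥ 8 → (11,13); next start ≥ 13 → (17,19).
Selected 3 appointments.

3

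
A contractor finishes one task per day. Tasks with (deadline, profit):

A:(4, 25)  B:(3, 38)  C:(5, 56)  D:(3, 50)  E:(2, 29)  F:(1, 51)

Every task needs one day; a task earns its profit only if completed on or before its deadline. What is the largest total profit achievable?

Take jobs in profit order; each goes to the latest open slot no later than its deadline.
Profit order: C=56 F=51 D=50 B=38 E=29 A=25
Assign: C→slot 5, F→slot 1, D→slot 3, B→slot 2, E skipped, A→slot 4.
Slots: [1:F] [2:B] [3:D] [4:A] [5:C]
Profit = 51 + 38 + 50 + 25 + 56 = 220

220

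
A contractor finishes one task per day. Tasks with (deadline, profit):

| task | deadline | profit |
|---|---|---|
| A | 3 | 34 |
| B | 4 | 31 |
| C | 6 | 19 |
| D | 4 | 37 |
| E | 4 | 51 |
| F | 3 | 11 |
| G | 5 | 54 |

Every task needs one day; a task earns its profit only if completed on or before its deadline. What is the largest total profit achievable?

By profit: G(d5,54), E(d4,51), D(d4,37), A(d3,34), B(d4,31), C(d6,19), F(d3,11)
G→slot 5; E→slot 4; D→slot 3; A→slot 2; B→slot 1; C→slot 6; F skipped.
Profit = 31 + 34 + 37 + 51 + 54 + 19 = 226

226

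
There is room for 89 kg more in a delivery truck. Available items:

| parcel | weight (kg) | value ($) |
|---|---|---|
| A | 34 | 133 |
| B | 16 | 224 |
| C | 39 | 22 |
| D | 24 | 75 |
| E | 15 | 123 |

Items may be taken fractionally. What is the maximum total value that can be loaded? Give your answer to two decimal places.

555.00

Ratios (sorted): B 14.00, E 8.20, A 3.91, D 3.12, C 0.56
take B (16 @ 224); take E (15 @ 123); take A (34 @ 133); take D (24 @ 75). Capacity used 89/89.
Total value = 555.00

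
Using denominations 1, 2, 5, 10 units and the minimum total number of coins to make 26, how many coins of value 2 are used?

0

26 = 2×10 + 1×5 + 1×1
Count of 2: 0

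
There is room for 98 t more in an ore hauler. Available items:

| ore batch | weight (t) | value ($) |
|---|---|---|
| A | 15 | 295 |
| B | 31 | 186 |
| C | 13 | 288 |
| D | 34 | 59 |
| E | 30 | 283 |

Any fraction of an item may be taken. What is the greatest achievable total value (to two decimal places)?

1067.62

Greedy by value/weight ratio, highest first.
Ratios (sorted): C 22.15, A 19.67, E 9.43, B 6.00, D 1.74
take C (13 @ 288); take A (15 @ 295); take E (30 @ 283); take B (31 @ 186); take 9/34 of D → 15.62. Capacity used 98/98.
Total value = 1067.62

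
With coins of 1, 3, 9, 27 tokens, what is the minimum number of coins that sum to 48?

4

48 = 1×27 + 2×9 + 1×3
Total coins = 1 + 2 + 1 = 4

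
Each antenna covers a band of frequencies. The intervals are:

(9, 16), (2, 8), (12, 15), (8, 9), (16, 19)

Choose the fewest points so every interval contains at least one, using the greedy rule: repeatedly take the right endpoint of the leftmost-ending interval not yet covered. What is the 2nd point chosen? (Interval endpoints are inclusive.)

Sorted: [2,8] [8,9] [12,15] [9,16] [16,19]
{[2,8],[8,9]} hit by 8; {[12,15],[9,16]} hit by 15; {[16,19]} hit by 19.
Points: 8, 15, 19 (3 total).

15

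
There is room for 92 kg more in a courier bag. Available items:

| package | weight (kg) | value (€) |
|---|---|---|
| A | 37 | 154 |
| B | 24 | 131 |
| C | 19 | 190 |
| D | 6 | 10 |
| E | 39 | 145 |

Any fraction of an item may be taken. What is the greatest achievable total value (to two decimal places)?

519.62

Greedy by value/weight ratio, highest first.
Ratios (sorted): C 10.00, B 5.46, A 4.16, E 3.72, D 1.67
take C (19 @ 190); take B (24 @ 131); take A (37 @ 154); take 12/39 of E → 44.62. Capacity used 92/92.
Total value = 519.62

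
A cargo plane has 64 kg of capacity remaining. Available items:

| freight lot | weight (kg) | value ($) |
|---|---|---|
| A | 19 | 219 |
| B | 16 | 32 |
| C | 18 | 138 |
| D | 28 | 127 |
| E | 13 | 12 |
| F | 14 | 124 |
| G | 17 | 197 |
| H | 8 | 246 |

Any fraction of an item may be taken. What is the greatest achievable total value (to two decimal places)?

Greedy by value/weight ratio, highest first.
Order: H (246/8=30.75) > G (197/17=11.59) > A (219/19=11.53) > F (124/14=8.86) > C (138/18=7.67) > D (127/28=4.54) > B (32/16=2.00) > E (12/13=0.92)
Fill: take H (8 @ 246) → take G (17 @ 197) → take A (19 @ 219) → take F (14 @ 124) → take 6/18 of C → 46.00; 64/64 used.
Total value = 832.00

832.00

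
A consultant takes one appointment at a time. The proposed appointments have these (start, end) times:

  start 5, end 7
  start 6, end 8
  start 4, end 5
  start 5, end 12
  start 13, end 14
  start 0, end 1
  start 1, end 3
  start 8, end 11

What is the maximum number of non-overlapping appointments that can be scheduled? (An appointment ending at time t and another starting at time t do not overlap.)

Sorted by end: (0,1)  (1,3)  (4,5)  (5,7)  (6,8)  (8,11)  (5,12)  (13,14)
take (0,1); take (1,3); take (4,5); take (5,7); skip (6,8); take (8,11); take (13,14).
Selected 6 appointments.

6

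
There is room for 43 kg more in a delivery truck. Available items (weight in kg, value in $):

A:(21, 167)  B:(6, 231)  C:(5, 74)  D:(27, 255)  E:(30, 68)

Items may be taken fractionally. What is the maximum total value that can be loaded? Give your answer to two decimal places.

Greedy by value/weight ratio, highest first.
Order: B (231/6=38.50) > C (74/5=14.80) > D (255/27=9.44) > A (167/21=7.95) > E (68/30=2.27)
Fill: take B (6 @ 231) → take C (5 @ 74) → take D (27 @ 255) → take 5/21 of A → 39.76; 43/43 used.
Total value = 599.76

599.76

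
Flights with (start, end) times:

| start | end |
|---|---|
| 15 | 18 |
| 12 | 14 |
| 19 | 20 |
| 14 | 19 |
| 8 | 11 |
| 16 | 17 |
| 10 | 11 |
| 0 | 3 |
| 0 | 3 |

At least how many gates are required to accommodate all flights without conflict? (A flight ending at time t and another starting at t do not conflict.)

Events (time:±→running): 0:+→1 0:+→2 3:-→1 3:-→0 8:+→1 10:+→2 11:-→1 11:-→0 12:+→1 14:-→0 14:+→1 15:+→2 16:+→3 … peak 3.

3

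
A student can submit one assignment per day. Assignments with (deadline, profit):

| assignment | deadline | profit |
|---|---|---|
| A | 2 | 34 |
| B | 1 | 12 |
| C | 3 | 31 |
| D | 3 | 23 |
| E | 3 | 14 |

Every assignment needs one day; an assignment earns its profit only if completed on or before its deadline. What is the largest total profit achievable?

88

Profit order: A=34 C=31 D=23 E=14 B=12
Assign: A→slot 2, C→slot 3, D→slot 1, E skipped, B skipped.
Slots: [1:D] [2:A] [3:C]
Profit = 23 + 34 + 31 = 88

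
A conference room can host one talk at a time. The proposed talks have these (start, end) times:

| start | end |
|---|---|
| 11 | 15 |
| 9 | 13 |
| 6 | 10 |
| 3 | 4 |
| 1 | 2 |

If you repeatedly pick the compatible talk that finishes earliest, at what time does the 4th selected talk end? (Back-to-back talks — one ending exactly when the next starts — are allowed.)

15

Greedy by earliest finish: after sorting by end time, pick each interval compatible with the last pick.
Sorted by end: (1,2)  (3,4)  (6,10)  (9,13)  (11,15)
take (1,2); take (3,4); take (6,10); skip (9,13); take (11,15).
Selected: (1,2) (3,4) (6,10) (11,15)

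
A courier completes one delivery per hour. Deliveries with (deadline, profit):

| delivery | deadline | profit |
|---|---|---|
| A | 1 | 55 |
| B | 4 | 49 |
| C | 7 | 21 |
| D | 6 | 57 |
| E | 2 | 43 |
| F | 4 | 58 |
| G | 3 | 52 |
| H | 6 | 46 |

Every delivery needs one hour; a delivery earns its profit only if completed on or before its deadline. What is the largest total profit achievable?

338

Sort by profit descending; place each in the latest free slot ≤ its deadline.
By profit: F(d4,58), D(d6,57), A(d1,55), G(d3,52), B(d4,49), H(d6,46), E(d2,43), C(d7,21)
F→slot 4; D→slot 6; A→slot 1; G→slot 3; B→slot 2; H→slot 5; E skipped; C→slot 7.
Profit = 55 + 49 + 52 + 58 + 46 + 57 + 21 = 338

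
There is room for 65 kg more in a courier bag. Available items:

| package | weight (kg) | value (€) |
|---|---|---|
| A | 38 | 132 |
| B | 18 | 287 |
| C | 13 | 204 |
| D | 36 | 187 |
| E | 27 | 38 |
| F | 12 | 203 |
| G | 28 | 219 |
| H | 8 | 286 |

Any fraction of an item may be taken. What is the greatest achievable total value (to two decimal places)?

Sort by value per unit weight and fill in that order.
Ratios (sorted): H 35.75, F 16.92, B 15.94, C 15.69, G 7.82, D 5.19, A 3.47, E 1.41
take H (8 @ 286); take F (12 @ 203); take B (18 @ 287); take C (13 @ 204); take 14/28 of G → 109.50. Capacity used 65/65.
Total value = 1089.50

1089.50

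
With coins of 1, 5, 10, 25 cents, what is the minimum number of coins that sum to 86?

5

86 − 3×25→11 − 1×10→1 − 1×1→0
Total coins = 3 + 1 + 1 = 5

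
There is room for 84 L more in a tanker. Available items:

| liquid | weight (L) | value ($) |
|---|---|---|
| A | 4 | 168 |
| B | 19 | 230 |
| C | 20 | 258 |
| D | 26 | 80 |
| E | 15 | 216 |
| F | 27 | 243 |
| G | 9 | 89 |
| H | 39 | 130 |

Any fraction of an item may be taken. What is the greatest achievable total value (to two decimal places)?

Sort by value per unit weight and fill in that order.
Ratios (sorted): A 42.00, E 14.40, C 12.90, B 12.11, G 9.89, F 9.00, H 3.33, D 3.08
take A (4 @ 168); take E (15 @ 216); take C (20 @ 258); take B (19 @ 230); take G (9 @ 89); take 17/27 of F → 153.00. Capacity used 84/84.
Total value = 1114.00

1114.00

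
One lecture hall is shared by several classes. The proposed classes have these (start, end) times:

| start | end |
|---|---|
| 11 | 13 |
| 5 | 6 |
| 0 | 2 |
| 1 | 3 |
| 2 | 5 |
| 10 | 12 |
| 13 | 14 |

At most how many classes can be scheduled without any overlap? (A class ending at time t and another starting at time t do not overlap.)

5

Sort by end time and greedily take each interval whose start is ≥ the last chosen end.
Sorted by end: (0,2)  (1,3)  (2,5)  (5,6)  (10,12)  (11,13)  (13,14)
take (0,2); skip (1,3); take (2,5); take (5,6); take (10,12); skip (11,13); take (13,14).
Selected 5 classes.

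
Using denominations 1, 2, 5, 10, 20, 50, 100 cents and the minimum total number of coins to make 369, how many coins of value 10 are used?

1

369 − 3×100→69 − 1×50→19 − 1×10→9 − 1×5→4 − 2×2→0
Count of 10: 1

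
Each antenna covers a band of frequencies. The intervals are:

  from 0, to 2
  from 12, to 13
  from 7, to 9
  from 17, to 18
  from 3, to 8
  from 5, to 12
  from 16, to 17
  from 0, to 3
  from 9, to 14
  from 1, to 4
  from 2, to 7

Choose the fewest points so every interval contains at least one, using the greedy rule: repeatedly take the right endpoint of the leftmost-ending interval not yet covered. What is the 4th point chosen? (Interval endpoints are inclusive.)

Sort by right endpoint; whenever an interval is uncovered, place a point at its right end.
Sorted: [0,2] [0,3] [1,4] [2,7] [3,8] [7,9] [5,12] [12,13] [9,14] [16,17] [17,18]
{[0,2],[0,3],[1,4],[2,7]} hit by 2; {[3,8],[7,9],[5,12]} hit by 8; {[12,13],[9,14]} hit by 13; {[16,17],[17,18]} hit by 17.
Points: 2, 8, 13, 17 (4 total).

17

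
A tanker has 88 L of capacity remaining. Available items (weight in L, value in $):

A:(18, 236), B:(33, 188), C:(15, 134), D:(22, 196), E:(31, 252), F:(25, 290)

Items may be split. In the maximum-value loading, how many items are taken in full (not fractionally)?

Sort by value per unit weight and fill in that order.
Order: A (236/18=13.11) > F (290/25=11.60) > C (134/15=8.93) > D (196/22=8.91) > E (252/31=8.13) > B (188/33=5.70)
Fill: take A (18 @ 236) → take F (25 @ 290) → take C (15 @ 134) → take D (22 @ 196) → take 8/31 of E → 65.03; 88/88 used.
4 item(s) taken whole; one partial (take 8/31 of E).

4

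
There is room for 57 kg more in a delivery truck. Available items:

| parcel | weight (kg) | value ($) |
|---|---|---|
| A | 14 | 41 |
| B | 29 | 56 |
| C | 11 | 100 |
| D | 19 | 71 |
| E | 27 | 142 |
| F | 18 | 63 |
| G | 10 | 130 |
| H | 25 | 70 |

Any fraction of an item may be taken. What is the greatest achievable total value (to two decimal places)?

405.63

Greedy by value/weight ratio, highest first.
Ratios (sorted): G 13.00, C 9.09, E 5.26, D 3.74, F 3.50, A 2.93, H 2.80, B 1.93
take G (10 @ 130); take C (11 @ 100); take E (27 @ 142); take 9/19 of D → 33.63. Capacity used 57/57.
Total value = 405.63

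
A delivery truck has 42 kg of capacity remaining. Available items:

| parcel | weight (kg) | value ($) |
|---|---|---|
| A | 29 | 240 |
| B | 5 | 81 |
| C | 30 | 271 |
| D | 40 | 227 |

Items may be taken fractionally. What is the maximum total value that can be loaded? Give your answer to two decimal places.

Ratios (sorted): B 16.20, C 9.03, A 8.28, D 5.67
take B (5 @ 81); take C (30 @ 271); take 7/29 of A → 57.93. Capacity used 42/42.
Total value = 409.93

409.93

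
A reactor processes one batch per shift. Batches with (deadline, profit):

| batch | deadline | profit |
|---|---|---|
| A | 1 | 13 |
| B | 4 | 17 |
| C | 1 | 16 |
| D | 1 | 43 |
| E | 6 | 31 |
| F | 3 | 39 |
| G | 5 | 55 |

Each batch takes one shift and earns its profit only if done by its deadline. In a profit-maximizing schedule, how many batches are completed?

By profit: G(d5,55), D(d1,43), F(d3,39), E(d6,31), B(d4,17), C(d1,16), A(d1,13)
G→slot 5; D→slot 1; F→slot 3; E→slot 6; B→slot 4; C skipped; A skipped.
5 of 7 scheduled.

5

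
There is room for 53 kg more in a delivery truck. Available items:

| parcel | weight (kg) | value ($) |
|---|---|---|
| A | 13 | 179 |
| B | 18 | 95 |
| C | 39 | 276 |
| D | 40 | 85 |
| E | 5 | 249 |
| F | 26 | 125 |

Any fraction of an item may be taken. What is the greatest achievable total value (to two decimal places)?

675.69

Sort by value per unit weight and fill in that order.
Ratios (sorted): E 49.80, A 13.77, C 7.08, B 5.28, F 4.81, D 2.12
take E (5 @ 249); take A (13 @ 179); take 35/39 of C → 247.69. Capacity used 53/53.
Total value = 675.69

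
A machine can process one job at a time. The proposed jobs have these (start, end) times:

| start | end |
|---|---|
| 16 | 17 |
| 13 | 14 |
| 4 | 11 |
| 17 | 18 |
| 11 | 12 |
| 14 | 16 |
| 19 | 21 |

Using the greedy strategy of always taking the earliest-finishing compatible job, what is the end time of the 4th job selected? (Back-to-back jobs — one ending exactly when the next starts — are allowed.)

Sort by end time and greedily take each interval whose start is ≥ the last chosen end.
By end time: (4,11), (11,12), (13,14), (14,16), (16,17), (17,18), (19,21).
Pick (4,11); next start ≥ 11 → (11,12); next start ≥ 12 → (13,14); next start ≥ 14 → (14,16); next start ≥ 16 → (16,17); next start ≥ 17 → (17,18); next start ≥ 18 → (19,21).
Selected: (4,11) (11,12) (13,14) (14,16) (16,17) (17,18) (19,21)

16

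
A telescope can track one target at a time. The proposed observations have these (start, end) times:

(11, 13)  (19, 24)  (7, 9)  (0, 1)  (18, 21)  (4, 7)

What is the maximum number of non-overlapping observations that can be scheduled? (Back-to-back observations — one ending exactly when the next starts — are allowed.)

By end time: (0,1), (4,7), (7,9), (11,13), (18,21), (19,24).
Pick (0,1); next start ≥ 1 → (4,7); next start ≥ 7 → (7,9); next start ≥ 9 → (11,13); next start ≥ 13 → (18,21).
Selected 5 observations.

5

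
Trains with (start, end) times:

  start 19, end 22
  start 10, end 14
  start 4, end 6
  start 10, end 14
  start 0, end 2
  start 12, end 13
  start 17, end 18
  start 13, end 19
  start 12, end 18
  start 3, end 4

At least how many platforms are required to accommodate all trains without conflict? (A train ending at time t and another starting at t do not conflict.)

4

Count concurrent intervals with a sweep; the peak is the room count.
Events (time:±→running): 0:+→1 2:-→0 3:+→1 4:-→0 4:+→1 6:-→0 10:+→1 10:+→2 12:+→3 12:+→4 … peak 4.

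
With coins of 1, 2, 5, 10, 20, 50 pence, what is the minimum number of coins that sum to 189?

8

189 = 3×50 + 1×20 + 1×10 + 1×5 + 2×2
Total coins = 3 + 1 + 1 + 1 + 2 = 8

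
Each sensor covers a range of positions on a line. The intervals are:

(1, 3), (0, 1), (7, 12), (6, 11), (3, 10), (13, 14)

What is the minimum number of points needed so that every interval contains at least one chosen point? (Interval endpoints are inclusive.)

3

Sorted: [0,1] [1,3] [3,10] [6,11] [7,12] [13,14]
{[0,1],[1,3]} hit by 1; {[3,10],[6,11],[7,12]} hit by 10; {[13,14]} hit by 14.
Points: 1, 10, 14 (3 total).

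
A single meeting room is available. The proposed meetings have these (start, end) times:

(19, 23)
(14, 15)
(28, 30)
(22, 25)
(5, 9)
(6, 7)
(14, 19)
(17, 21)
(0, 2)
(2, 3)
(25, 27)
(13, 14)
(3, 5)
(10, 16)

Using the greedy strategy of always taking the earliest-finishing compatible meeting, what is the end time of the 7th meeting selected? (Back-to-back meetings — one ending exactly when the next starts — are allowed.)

21

Sorted by end: (0,2)  (2,3)  (3,5)  (6,7)  (5,9)  (13,14)  (14,15)  (10,16)  (14,19)  (17,21)  (19,23)  (22,25)  (25,27)  (28,30)
take (0,2); take (2,3); take (3,5); take (6,7); skip (5,9); take (13,14); take (14,15); skip (10,16); take (17,21); skip (19,23); take (22,25); take (25,27); take (28,30).
Selected: (0,2) (2,3) (3,5) (6,7) (13,14) (14,15) (17,21) (22,25) (25,27) (28,30)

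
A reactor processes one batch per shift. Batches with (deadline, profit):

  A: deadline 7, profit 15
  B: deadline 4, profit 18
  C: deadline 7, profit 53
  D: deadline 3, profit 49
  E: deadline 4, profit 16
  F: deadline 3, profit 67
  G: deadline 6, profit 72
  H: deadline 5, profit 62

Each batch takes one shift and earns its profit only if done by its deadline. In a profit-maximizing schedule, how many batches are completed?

7

Take jobs in profit order; each goes to the latest open slot no later than its deadline.
Profit order: G=72 F=67 H=62 C=53 D=49 B=18 E=16 A=15
Assign: G→slot 6, F→slot 3, H→slot 5, C→slot 7, D→slot 2, B→slot 4, E→slot 1, A skipped.
Slots: [1:E] [2:D] [3:F] [4:B] [5:H] [6:G] [7:C]
7 of 8 scheduled.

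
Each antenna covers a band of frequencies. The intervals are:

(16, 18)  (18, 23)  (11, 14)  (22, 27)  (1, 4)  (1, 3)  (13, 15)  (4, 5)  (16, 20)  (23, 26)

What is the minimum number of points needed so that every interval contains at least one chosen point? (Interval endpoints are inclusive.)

Sorted: [1,3] [1,4] [4,5] [11,14] [13,15] [16,18] [16,20] [18,23] [23,26] [22,27]
{[1,3],[1,4]} hit by 3; {[4,5]} hit by 5; {[11,14],[13,15]} hit by 14; {[16,18],[16,20],[18,23]} hit by 18; {[23,26],[22,27]} hit by 26.
Points: 3, 5, 14, 18, 26 (5 total).

5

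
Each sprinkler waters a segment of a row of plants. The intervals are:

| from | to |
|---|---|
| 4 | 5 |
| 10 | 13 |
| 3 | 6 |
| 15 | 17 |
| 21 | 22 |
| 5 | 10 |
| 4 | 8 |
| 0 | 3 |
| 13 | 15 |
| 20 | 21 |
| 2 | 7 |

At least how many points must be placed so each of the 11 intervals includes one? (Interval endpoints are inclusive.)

5

Sorted: [0,3] [4,5] [3,6] [2,7] [4,8] [5,10] [10,13] [13,15] [15,17] [20,21] [21,22]
{[0,3]} hit by 3; {[4,5],[3,6],[2,7],[4,8],[5,10]} hit by 5; {[10,13],[13,15]} hit by 13; {[15,17]} hit by 17; {[20,21],[21,22]} hit by 21.
Points: 3, 5, 13, 17, 21 (5 total).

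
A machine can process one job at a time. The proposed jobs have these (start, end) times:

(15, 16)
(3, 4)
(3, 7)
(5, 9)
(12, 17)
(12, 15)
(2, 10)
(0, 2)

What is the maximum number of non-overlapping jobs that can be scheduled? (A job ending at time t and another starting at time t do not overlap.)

Sorted by end: (0,2)  (3,4)  (3,7)  (5,9)  (2,10)  (12,15)  (15,16)  (12,17)
take (0,2); take (3,4); skip (3,7); take (5,9); take (12,15); take (15,16); skip (12,17).
Selected 5 jobs.

5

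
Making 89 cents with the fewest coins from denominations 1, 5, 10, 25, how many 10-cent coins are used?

Use the largest denomination that fits, subtract, and repeat.
89 − 3×25→14 − 1×10→4 − 4×1→0
Count of 10: 1

1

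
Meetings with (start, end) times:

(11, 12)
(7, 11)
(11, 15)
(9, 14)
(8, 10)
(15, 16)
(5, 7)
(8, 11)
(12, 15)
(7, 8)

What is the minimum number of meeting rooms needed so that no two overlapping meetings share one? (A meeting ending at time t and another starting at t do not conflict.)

4

The answer is the maximum number of intervals overlapping at any instant.
Events (time:±→running): 5:+→1 7:-→0 7:+→1 7:+→2 8:-→1 8:+→2 8:+→3 9:+→4 … peak 4.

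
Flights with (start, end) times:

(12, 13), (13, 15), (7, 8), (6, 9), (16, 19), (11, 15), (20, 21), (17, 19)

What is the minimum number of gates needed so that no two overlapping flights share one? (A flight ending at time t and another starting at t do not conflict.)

2

Events (time:±→running): 6:+→1 7:+→2 … peak 2.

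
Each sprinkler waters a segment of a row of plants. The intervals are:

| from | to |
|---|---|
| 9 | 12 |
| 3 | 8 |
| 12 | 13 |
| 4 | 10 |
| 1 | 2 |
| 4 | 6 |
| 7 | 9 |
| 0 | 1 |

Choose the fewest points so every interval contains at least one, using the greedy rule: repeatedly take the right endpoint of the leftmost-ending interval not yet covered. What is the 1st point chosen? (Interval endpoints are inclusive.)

Sort by right endpoint; whenever an interval is uncovered, place a point at its right end.
By right end: [0,1]  [1,2]  [4,6]  [3,8]  [7,9]  [4,10]  [9,12]  [12,13]
[0,1] uncovered → point at 1; [4,6] uncovered → point at 6; [7,9] uncovered → point at 9; [12,13] uncovered → point at 13.
Points: 1, 6, 9, 13 (4 total).

1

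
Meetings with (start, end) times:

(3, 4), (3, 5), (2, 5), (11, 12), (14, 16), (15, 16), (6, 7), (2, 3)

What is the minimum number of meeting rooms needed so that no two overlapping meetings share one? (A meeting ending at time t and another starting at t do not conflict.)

3

Events (time:±→running): 2:+→1 2:+→2 3:-→1 3:+→2 3:+→3 … peak 3.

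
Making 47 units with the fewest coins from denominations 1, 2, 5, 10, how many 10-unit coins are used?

47 − 4×10→7 − 1×5→2 − 1×2→0
Count of 10: 4

4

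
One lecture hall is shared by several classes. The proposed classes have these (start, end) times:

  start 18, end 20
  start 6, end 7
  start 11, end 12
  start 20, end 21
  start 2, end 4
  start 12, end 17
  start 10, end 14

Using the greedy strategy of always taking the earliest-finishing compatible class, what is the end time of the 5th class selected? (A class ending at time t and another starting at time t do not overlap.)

20

Greedy by earliest finish: after sorting by end time, pick each interval compatible with the last pick.
Sorted by end: (2,4)  (6,7)  (11,12)  (10,14)  (12,17)  (18,20)  (20,21)
take (2,4); take (6,7); take (11,12); take (12,17); take (18,20); take (20,21).
Selected: (2,4) (6,7) (11,12) (12,17) (18,20) (20,21)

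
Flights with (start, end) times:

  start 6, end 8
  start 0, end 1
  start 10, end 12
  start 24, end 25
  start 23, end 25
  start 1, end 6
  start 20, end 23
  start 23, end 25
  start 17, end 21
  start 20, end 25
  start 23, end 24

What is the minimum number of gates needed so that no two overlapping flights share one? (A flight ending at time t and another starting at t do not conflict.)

4

Events (time:±→running): 0:+→1 1:-→0 1:+→1 6:-→0 6:+→1 8:-→0 10:+→1 12:-→0 17:+→1 20:+→2 20:+→3 21:-→2 23:-→1 23:+→2 23:+→3 23:+→4 … peak 4.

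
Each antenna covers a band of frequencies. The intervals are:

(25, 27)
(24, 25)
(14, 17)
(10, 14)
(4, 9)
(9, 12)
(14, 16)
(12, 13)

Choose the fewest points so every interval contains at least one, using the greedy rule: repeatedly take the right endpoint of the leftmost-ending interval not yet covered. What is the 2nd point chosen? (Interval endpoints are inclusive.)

13

Sorted: [4,9] [9,12] [12,13] [10,14] [14,16] [14,17] [24,25] [25,27]
{[4,9],[9,12]} hit by 9; {[12,13],[10,14]} hit by 13; {[14,16],[14,17]} hit by 16; {[24,25],[25,27]} hit by 25.
Points: 9, 13, 16, 25 (4 total).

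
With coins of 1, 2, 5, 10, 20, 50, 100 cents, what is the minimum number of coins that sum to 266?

266 − 2×100→66 − 1×50→16 − 1×10→6 − 1×5→1 − 1×1→0
Total coins = 2 + 1 + 1 + 1 + 1 = 6

6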